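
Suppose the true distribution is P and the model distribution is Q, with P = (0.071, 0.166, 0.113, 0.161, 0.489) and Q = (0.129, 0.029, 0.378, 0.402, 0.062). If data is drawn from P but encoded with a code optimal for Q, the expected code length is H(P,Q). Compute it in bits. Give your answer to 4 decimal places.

H(P,Q) = −Σ p·log₂ q.
  −0.071·log₂(0.129) = 0.20977
  −0.166·log₂(0.029) = 0.84790
  −0.113·log₂(0.378) = 0.15860
  −0.161·log₂(0.402) = 0.21167
  −0.489·log₂(0.062) = 1.96167
H(P,Q) = 3.3896 bits.

3.3896 bits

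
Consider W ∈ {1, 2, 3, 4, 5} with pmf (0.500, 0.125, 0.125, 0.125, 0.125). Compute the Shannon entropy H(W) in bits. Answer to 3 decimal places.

2.000 bits

H(W) = −Σ p·log₂ p.
  −(0.500)·log₂(0.500) = 0.5000
  −(0.125)·log₂(0.125) = 0.3750
  −(0.125)·log₂(0.125) = 0.3750
  −(0.125)·log₂(0.125) = 0.3750
  −(0.125)·log₂(0.125) = 0.3750
Sum: 0.5000 + 0.3750 + 0.3750 + 0.3750 + 0.3750 = 2.000 bits.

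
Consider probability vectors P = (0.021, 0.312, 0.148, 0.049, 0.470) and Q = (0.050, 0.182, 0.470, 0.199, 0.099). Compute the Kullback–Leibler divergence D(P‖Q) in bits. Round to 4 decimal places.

D(P‖Q) = Σ p·log₂(p/q).
  0.021·log₂(0.021/0.050) = -0.02628
  0.312·log₂(0.312/0.182) = 0.24261
  0.148·log₂(0.148/0.470) = -0.24673
  0.049·log₂(0.049/0.199) = -0.09907
  0.470·log₂(0.470/0.099) = 1.05617
D(P‖Q) = 0.9267 bits.

0.9267 bits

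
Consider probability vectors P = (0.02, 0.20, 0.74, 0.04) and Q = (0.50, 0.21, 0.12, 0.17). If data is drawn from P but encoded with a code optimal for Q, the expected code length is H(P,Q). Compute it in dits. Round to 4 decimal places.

H(P,Q) = −Σ p·log₁₀ q.
  −0.02·log₁₀(0.50) = 0.00602
  −0.20·log₁₀(0.21) = 0.13556
  −0.74·log₁₀(0.12) = 0.68141
  −0.04·log₁₀(0.17) = 0.03078
H(P,Q) = 0.8538 dits.

0.8538 dits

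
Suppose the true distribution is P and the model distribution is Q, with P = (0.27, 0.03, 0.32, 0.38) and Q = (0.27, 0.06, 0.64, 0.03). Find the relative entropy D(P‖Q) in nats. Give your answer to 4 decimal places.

D(P‖Q) = Σ p·ln(p/q).
  0.27·ln(0.27/0.27) = 0.00000
  0.03·ln(0.03/0.06) = -0.02079
  0.32·ln(0.32/0.64) = -0.22181
  0.38·ln(0.38/0.03) = 0.96481
D(P‖Q) = 0.7222 nats.

0.7222 nats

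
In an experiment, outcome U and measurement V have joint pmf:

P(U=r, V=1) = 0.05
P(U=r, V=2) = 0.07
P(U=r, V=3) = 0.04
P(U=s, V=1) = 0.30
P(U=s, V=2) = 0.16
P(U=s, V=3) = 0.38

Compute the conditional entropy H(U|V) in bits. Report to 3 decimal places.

0.602 bits

Marginals: p(U) = (0.1600, 0.8400), p(V) = (0.3500, 0.2300, 0.4200).
H(U|V) = Σ p(V) · H(U|V=·).
  V=1: p=0.3500, H(U|V=1) = 0.5917
  V=2: p=0.2300, H(U|V=2) = 0.8865
  V=3: p=0.4200, H(U|V=3) = 0.4537
Weighted sum = 0.602 bits.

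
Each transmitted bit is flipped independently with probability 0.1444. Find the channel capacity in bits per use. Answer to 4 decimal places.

Binary symmetric channel: C = 1 − h₂(ε) where h₂ is the binary entropy function.
h₂(0.1444) = −0.1444·log₂0.1444 − 0.8556·log₂0.8556 = 0.5956.
C = 1 − 0.5956 = 0.4044 bits per channel use.

0.4044 bits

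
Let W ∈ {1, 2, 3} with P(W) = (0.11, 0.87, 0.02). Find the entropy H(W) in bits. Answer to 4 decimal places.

H(W) = −Σ p·log₂ p.
  −(0.11)·log₂(0.11) = 0.35029
  −(0.87)·log₂(0.87) = 0.17479
  −(0.02)·log₂(0.02) = 0.11288
Sum: 0.35029 + 0.17479 + 0.11288 = 0.6380 bits.

0.6380 bits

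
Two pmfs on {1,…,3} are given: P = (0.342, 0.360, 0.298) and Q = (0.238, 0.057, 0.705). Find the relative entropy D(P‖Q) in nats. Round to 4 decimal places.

0.5309 nats

D(P‖Q) = Σ p·ln(p/q).
  0.342·ln(0.342/0.238) = 0.12399
  0.360·ln(0.360/0.057) = 0.66350
  0.298·ln(0.298/0.705) = -0.25661
D(P‖Q) = 0.5309 nats.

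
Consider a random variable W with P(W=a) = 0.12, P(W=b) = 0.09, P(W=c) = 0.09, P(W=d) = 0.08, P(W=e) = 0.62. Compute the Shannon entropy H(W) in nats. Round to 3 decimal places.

1.186 nats

H(W) = −Σ p·ln p.
  −(0.12)·ln(0.12) = 0.2544
  −(0.09)·ln(0.09) = 0.2167
  −(0.09)·ln(0.09) = 0.2167
  −(0.08)·ln(0.08) = 0.2021
  −(0.62)·ln(0.62) = 0.2964
Sum: 0.2544 + 0.2167 + 0.2167 + 0.2021 + 0.2964 = 1.186 nats.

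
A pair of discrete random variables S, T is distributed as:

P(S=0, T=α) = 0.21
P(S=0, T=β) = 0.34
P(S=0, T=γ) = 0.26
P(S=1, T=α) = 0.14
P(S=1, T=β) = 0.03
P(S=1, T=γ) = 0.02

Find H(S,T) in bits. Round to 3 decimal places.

2.169 bits

H(S,T) = −Σ p(x,y)·log₂ p(x,y) over all 6 cells.
  cell (0,α): −0.21·log₂0.21 = 0.4728
  cell (0,β): −0.34·log₂0.34 = 0.5292
  cell (0,γ): −0.26·log₂0.26 = 0.5053
  cell (1,α): −0.14·log₂0.14 = 0.3971
  cell (1,β): −0.03·log₂0.03 = 0.1518
  cell (1,γ): −0.02·log₂0.02 = 0.1129
Sum = 2.169 bits.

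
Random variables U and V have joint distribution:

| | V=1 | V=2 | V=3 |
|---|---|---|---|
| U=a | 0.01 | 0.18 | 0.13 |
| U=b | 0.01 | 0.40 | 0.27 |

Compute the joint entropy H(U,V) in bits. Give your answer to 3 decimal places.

H(U,V) = −Σ p(x,y)·log₂ p(x,y) over all 6 cells.
  cell (a,1): −0.01·log₂0.01 = 0.0664
  cell (a,2): −0.18·log₂0.18 = 0.4453
  cell (a,3): −0.13·log₂0.13 = 0.3826
  cell (b,1): −0.01·log₂0.01 = 0.0664
  cell (b,2): −0.40·log₂0.40 = 0.5288
  cell (b,3): −0.27·log₂0.27 = 0.5100
Sum = 2.000 bits.

2.000 bits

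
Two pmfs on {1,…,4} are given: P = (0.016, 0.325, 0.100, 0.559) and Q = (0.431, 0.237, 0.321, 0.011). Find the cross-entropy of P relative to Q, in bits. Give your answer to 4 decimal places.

4.4955 bits

H(P,Q) = −Σ p·log₂ q.
  −0.016·log₂(0.431) = 0.01943
  −0.325·log₂(0.237) = 0.67504
  −0.100·log₂(0.321) = 0.16394
  −0.559·log₂(0.011) = 3.63705
H(P,Q) = 4.4955 bits.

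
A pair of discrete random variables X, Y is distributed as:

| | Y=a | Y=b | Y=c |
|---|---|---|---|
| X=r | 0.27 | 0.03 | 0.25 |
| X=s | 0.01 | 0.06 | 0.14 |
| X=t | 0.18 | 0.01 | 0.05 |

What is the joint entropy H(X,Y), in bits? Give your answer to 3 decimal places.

H(X,Y) = −Σ p(x,y)·log₂ p(x,y) over all 9 cells.
  cell (r,a): −0.27·log₂0.27 = 0.5100
  cell (r,b): −0.03·log₂0.03 = 0.1518
  cell (r,c): −0.25·log₂0.25 = 0.5000
  cell (s,a): −0.01·log₂0.01 = 0.0664
  cell (s,b): −0.06·log₂0.06 = 0.2435
  cell (s,c): −0.14·log₂0.14 = 0.3971
  cell (t,a): −0.18·log₂0.18 = 0.4453
  cell (t,b): −0.01·log₂0.01 = 0.0664
  cell (t,c): −0.05·log₂0.05 = 0.2161
Sum = 2.597 bits.

2.597 bits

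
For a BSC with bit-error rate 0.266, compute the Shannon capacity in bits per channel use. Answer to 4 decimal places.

0.1643 bits

Binary symmetric channel: C = 1 − h₂(ε) where h₂ is the binary entropy function.
h₂(0.266) = −0.266·log₂0.266 − 0.734·log₂0.734 = 0.8357.
C = 1 − 0.8357 = 0.1643 bits per channel use.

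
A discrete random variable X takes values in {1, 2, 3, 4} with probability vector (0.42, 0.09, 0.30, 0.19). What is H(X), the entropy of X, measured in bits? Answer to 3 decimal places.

H(X) = −Σ p·log₂ p.
  −(0.42)·log₂(0.42) = 0.5256
  −(0.09)·log₂(0.09) = 0.3127
  −(0.30)·log₂(0.30) = 0.5211
  −(0.19)·log₂(0.19) = 0.4552
Sum: 0.5256 + 0.3127 + 0.5211 + 0.4552 = 1.815 bits.

1.815 bits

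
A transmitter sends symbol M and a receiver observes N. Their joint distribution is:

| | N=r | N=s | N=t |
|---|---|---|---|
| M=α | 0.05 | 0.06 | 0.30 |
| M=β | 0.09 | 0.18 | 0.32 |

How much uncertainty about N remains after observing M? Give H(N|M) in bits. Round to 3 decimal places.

Chain rule: H(N|M) = H(M,N) − H(M).
Marginals: p(M) = (0.4100, 0.5900), p(N) = (0.1400, 0.2400, 0.6200).
H(M,N) = 2.2647 bits; H(M) = 0.9765 bits.
H(N|M) = 2.2647 − 0.9765 = 1.288 bits.

1.288 bits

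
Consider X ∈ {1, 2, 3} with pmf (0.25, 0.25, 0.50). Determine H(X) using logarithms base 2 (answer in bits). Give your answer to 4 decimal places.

1.5000 bits

H(X) = −Σ p·log₂ p.
  −(0.25)·log₂(0.25) = 0.50000
  −(0.25)·log₂(0.25) = 0.50000
  −(0.50)·log₂(0.50) = 0.50000
Sum: 0.50000 + 0.50000 + 0.50000 = 1.5000 bits.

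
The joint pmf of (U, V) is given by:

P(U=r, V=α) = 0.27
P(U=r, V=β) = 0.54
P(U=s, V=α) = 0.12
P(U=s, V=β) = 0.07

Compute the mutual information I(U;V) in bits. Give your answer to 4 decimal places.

0.0406 bits

Marginals: p(U) = (0.8100, 0.1900), p(V) = (0.3900, 0.6100).
I(U;V) = Σ p(x,y)·log₂[p(x,y)/(p(x)p(y))].
  (r,α): 0.27·log₂(0.8547) = -0.06116
  (r,β): 0.54·log₂(1.0929) = 0.06920
  (s,α): 0.12·log₂(1.6194) = 0.08346
  (s,β): 0.07·log₂(0.6040) = -0.05092
Sum = 0.0406 bits.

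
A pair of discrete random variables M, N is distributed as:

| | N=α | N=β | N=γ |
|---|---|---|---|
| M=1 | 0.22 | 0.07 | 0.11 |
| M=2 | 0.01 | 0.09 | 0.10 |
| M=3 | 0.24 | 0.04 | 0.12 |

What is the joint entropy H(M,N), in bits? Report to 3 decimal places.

2.858 bits

H(M,N) = −Σ p(x,y)·log₂ p(x,y) over all 9 cells.
  cell (1,α): −0.22·log₂0.22 = 0.4806
  cell (1,β): −0.07·log₂0.07 = 0.2686
  cell (1,γ): −0.11·log₂0.11 = 0.3503
  cell (2,α): −0.01·log₂0.01 = 0.0664
  cell (2,β): −0.09·log₂0.09 = 0.3127
  cell (2,γ): −0.10·log₂0.10 = 0.3322
  cell (3,α): −0.24·log₂0.24 = 0.4941
  cell (3,β): −0.04·log₂0.04 = 0.1858
  cell (3,γ): −0.12·log₂0.12 = 0.3671
Sum = 2.858 bits.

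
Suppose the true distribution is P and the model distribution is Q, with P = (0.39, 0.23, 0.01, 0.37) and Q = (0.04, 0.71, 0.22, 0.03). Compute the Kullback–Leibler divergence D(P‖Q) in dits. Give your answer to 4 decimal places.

0.6634 dits

D(P‖Q) = Σ p·log₁₀(p/q).
  0.39·log₁₀(0.39/0.04) = 0.38571
  0.23·log₁₀(0.23/0.71) = -0.11259
  0.01·log₁₀(0.01/0.22) = -0.01342
  0.37·log₁₀(0.37/0.03) = 0.40370
D(P‖Q) = 0.6634 dits.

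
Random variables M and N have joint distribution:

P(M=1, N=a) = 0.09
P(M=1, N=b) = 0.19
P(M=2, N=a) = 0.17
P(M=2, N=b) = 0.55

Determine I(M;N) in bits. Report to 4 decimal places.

0.0054 bits

Marginals: p(M) = (0.2800, 0.7200), p(N) = (0.2600, 0.7400).
I(M;N) = H(M) + H(N) − H(M,N).
H(M) = 0.8555, H(N) = 0.8267, H(M,N) = 1.6768.
I(M;N) = 0.8555 + 0.8267 − 1.6768 = 0.0054 bits.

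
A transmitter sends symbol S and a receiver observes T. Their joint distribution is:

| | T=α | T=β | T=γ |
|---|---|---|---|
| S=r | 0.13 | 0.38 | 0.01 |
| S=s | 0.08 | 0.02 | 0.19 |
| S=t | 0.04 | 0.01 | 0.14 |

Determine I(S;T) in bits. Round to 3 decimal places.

Marginals: p(S) = (0.5200, 0.2900, 0.1900), p(T) = (0.2500, 0.4100, 0.3400).
I(S;T) = H(S) + H(T) − H(S,T).
H(S) = 1.4637, H(T) = 1.5566, H(S,T) = 2.4885.
I(S;T) = 1.4637 + 1.5566 − 2.4885 = 0.532 bits.

0.532 bits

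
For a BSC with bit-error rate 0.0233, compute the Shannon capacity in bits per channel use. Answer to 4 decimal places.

0.8404 bits

Binary symmetric channel: C = 1 − h₂(ε) where h₂ is the binary entropy function.
h₂(0.0233) = −0.0233·log₂0.0233 − 0.9767·log₂0.9767 = 0.1596.
C = 1 − 0.1596 = 0.8404 bits per channel use.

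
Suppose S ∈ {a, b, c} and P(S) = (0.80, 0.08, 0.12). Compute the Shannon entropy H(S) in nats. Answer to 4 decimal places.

H(S) = −Σ p·ln p.
  −(0.80)·ln(0.80) = 0.17851
  −(0.08)·ln(0.08) = 0.20206
  −(0.12)·ln(0.12) = 0.25443
Sum: 0.17851 + 0.20206 + 0.25443 = 0.6350 nats.

0.6350 nats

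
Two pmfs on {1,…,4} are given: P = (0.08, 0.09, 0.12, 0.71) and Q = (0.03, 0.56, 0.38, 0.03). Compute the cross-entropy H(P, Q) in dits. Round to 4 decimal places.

H(P,Q) = −Σ p·log₁₀ q.
  −0.08·log₁₀(0.03) = 0.12183
  −0.09·log₁₀(0.56) = 0.02266
  −0.12·log₁₀(0.38) = 0.05043
  −0.71·log₁₀(0.03) = 1.08124
H(P,Q) = 1.2762 dits.

1.2762 dits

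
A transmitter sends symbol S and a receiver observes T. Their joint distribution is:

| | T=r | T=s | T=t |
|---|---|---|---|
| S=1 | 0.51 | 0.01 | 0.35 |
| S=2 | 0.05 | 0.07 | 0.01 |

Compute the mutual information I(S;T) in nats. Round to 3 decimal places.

Marginals: p(S) = (0.8700, 0.1300), p(T) = (0.5600, 0.0800, 0.3600).
I(S;T) = Σ p(x,y)·ln[p(x,y)/(p(x)p(y))].
  (1,r): 0.51·ln(1.0468) = 0.0233
  (1,s): 0.01·ln(0.1437) = -0.0194
  (1,t): 0.35·ln(1.1175) = 0.0389
  (2,r): 0.05·ln(0.6868) = -0.0188
  (2,s): 0.07·ln(6.7308) = 0.1335
  (2,t): 0.01·ln(0.2137) = -0.0154
Sum = 0.142 nats.

0.142 nats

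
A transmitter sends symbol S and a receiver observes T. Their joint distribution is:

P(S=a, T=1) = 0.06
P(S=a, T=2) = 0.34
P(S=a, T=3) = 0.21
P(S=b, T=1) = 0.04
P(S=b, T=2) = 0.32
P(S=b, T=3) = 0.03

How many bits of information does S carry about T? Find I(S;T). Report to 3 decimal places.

Marginals: p(S) = (0.6100, 0.3900), p(T) = (0.1000, 0.6600, 0.2400).
I(S;T) = Σ p(x,y)·log₂[p(x,y)/(p(x)p(y))].
  (a,1): 0.06·log₂(0.9836) = -0.0014
  (a,2): 0.34·log₂(0.8445) = -0.0829
  (a,3): 0.21·log₂(1.4344) = 0.1093
  (b,1): 0.04·log₂(1.0256) = 0.0015
  (b,2): 0.32·log₂(1.2432) = 0.1005
  (b,3): 0.03·log₂(0.3205) = -0.0492
Sum = 0.078 bits.

0.078 bits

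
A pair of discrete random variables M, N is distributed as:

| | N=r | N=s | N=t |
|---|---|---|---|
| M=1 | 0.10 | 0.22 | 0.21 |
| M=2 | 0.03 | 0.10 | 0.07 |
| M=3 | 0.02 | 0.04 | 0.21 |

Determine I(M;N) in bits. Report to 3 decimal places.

Marginals: p(M) = (0.5300, 0.2000, 0.2700), p(N) = (0.1500, 0.3600, 0.4900).
I(M;N) = Σ p(x,y)·log₂[p(x,y)/(p(x)p(y))].
  (1,r): 0.10·log₂(1.2579) = 0.0331
  (1,s): 0.22·log₂(1.1530) = 0.0452
  (1,t): 0.21·log₂(0.8086) = -0.0644
  (2,r): 0.03·log₂(1.0000) = 0.0000
  (2,s): 0.10·log₂(1.3889) = 0.0474
  (2,t): 0.07·log₂(0.7143) = -0.0340
  (3,r): 0.02·log₂(0.4938) = -0.0204
  (3,s): 0.04·log₂(0.4115) = -0.0512
  (3,t): 0.21·log₂(1.5873) = 0.1400
Sum = 0.096 bits.

0.096 bits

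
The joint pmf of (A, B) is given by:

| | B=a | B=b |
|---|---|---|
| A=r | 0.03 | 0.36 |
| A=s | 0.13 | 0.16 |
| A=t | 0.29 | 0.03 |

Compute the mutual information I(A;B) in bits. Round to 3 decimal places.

0.409 bits

Marginals: p(A) = (0.3900, 0.2900, 0.3200), p(B) = (0.4500, 0.5500).
I(A;B) = Σ p(x,y)·log₂[p(x,y)/(p(x)p(y))].
  (r,a): 0.03·log₂(0.1709) = -0.0765
  (r,b): 0.36·log₂(1.6783) = 0.2689
  (s,a): 0.13·log₂(0.9962) = -0.0007
  (s,b): 0.16·log₂(1.0031) = 0.0007
  (t,a): 0.29·log₂(2.0139) = 0.2929
  (t,b): 0.03·log₂(0.1705) = -0.0766
Sum = 0.409 bits.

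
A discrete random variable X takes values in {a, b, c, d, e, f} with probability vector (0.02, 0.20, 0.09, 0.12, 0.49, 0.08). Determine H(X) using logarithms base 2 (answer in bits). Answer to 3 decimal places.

2.053 bits

H(X) = −Σ p·log₂ p.
  −(0.02)·log₂(0.02) = 0.1129
  −(0.20)·log₂(0.20) = 0.4644
  −(0.09)·log₂(0.09) = 0.3127
  −(0.12)·log₂(0.12) = 0.3671
  −(0.49)·log₂(0.49) = 0.5043
  −(0.08)·log₂(0.08) = 0.2915
Sum: 0.1129 + 0.4644 + 0.3127 + 0.3671 + 0.5043 + 0.2915 = 2.053 bits.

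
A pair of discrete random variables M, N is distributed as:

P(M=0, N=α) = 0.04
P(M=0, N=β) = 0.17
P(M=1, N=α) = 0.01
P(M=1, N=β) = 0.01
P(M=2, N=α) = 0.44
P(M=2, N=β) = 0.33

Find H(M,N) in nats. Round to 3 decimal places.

1.249 nats

H(M,N) = −Σ p(x,y)·ln p(x,y) over all 6 cells.
  cell (0,α): −0.04·ln0.04 = 0.1288
  cell (0,β): −0.17·ln0.17 = 0.3012
  cell (1,α): −0.01·ln0.01 = 0.0461
  cell (1,β): −0.01·ln0.01 = 0.0461
  cell (2,α): −0.44·ln0.44 = 0.3612
  cell (2,β): −0.33·ln0.33 = 0.3659
Sum = 1.249 nats.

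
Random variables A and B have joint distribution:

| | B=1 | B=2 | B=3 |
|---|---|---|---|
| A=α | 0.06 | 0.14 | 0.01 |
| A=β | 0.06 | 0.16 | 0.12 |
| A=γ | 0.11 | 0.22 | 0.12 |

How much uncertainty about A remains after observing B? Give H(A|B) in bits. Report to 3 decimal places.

1.460 bits

Chain rule: H(A|B) = H(A,B) − H(B).
Marginals: p(A) = (0.2100, 0.3400, 0.4500), p(B) = (0.2300, 0.5200, 0.2500).
H(A,B) = 2.9386 bits; H(B) = 1.4782 bits.
H(A|B) = 2.9386 − 1.4782 = 1.460 bits.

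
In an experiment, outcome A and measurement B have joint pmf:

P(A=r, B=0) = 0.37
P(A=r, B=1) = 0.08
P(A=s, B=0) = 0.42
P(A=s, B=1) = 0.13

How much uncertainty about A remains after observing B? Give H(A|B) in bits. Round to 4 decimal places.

Chain rule: H(A|B) = H(A,B) − H(B).
Marginals: p(A) = (0.4500, 0.5500), p(B) = (0.7900, 0.2100).
H(A,B) = 1.7305 bits; H(B) = 0.7415 bits.
H(A|B) = 1.7305 − 0.7415 = 0.9890 bits.

0.9890 bits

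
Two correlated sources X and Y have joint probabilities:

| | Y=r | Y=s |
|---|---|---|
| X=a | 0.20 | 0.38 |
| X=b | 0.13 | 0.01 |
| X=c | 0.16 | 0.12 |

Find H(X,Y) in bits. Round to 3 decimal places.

2.234 bits

H(X,Y) = −Σ p(x,y)·log₂ p(x,y) over all 6 cells.
  cell (a,r): −0.20·log₂0.20 = 0.4644
  cell (a,s): −0.38·log₂0.38 = 0.5305
  cell (b,r): −0.13·log₂0.13 = 0.3826
  cell (b,s): −0.01·log₂0.01 = 0.0664
  cell (c,r): −0.16·log₂0.16 = 0.4230
  cell (c,s): −0.12·log₂0.12 = 0.3671
Sum = 2.234 bits.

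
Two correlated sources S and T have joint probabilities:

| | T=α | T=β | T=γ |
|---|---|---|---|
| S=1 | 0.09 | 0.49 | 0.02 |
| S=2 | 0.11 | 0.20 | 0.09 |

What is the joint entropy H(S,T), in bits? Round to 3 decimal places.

H(S,T) = −Σ p(x,y)·log₂ p(x,y) over all 6 cells.
  cell (1,α): −0.09·log₂0.09 = 0.3127
  cell (1,β): −0.49·log₂0.49 = 0.5043
  cell (1,γ): −0.02·log₂0.02 = 0.1129
  cell (2,α): −0.11·log₂0.11 = 0.3503
  cell (2,β): −0.20·log₂0.20 = 0.4644
  cell (2,γ): −0.09·log₂0.09 = 0.3127
Sum = 2.057 bits.

2.057 bits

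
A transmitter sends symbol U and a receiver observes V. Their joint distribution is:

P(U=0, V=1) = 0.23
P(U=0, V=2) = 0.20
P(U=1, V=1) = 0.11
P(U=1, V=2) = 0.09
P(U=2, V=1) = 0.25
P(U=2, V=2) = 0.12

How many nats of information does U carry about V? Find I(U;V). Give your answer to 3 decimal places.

Marginals: p(U) = (0.4300, 0.2000, 0.3700), p(V) = (0.5900, 0.4100).
I(U;V) = H(U) + H(V) − H(U,V).
H(U) = 1.0527, H(V) = 0.6769, H(U,V) = 1.7204.
I(U;V) = 1.0527 + 0.6769 − 1.7204 = 0.009 nats.

0.009 nats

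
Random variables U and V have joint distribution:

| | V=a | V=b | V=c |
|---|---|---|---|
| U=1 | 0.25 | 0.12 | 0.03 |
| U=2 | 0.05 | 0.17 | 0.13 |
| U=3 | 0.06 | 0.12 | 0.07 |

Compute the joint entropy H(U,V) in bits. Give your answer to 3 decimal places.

H(U,V) = −Σ p(x,y)·log₂ p(x,y) over all 9 cells.
  cell (1,a): −0.25·log₂0.25 = 0.5000
  cell (1,b): −0.12·log₂0.12 = 0.3671
  cell (1,c): −0.03·log₂0.03 = 0.1518
  cell (2,a): −0.05·log₂0.05 = 0.2161
  cell (2,b): −0.17·log₂0.17 = 0.4346
  cell (2,c): −0.13·log₂0.13 = 0.3826
  cell (3,a): −0.06·log₂0.06 = 0.2435
  cell (3,b): −0.12·log₂0.12 = 0.3671
  cell (3,c): −0.07·log₂0.07 = 0.2686
Sum = 2.931 bits.

2.931 bits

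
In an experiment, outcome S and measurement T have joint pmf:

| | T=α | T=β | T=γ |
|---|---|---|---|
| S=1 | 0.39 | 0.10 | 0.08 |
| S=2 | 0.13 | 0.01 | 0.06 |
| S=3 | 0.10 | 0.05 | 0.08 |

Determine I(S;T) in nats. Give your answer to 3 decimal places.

Marginals: p(S) = (0.5700, 0.2000, 0.2300), p(T) = (0.6200, 0.1600, 0.2200).
I(S;T) = H(S) + H(T) − H(S,T).
H(S) = 0.9803, H(T) = 0.9227, H(S,T) = 1.8617.
I(S;T) = 0.9803 + 0.9227 − 1.8617 = 0.041 nats.

0.041 nats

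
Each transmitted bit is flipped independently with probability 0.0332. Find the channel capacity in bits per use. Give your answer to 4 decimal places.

Binary symmetric channel: C = 1 − h₂(ε) where h₂ is the binary entropy function.
h₂(0.0332) = −0.0332·log₂0.0332 − 0.9668·log₂0.9668 = 0.2102.
C = 1 − 0.2102 = 0.7898 bits per channel use.

0.7898 bits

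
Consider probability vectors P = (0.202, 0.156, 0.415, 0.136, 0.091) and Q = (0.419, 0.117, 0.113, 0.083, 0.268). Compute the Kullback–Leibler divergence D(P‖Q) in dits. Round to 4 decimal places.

D(P‖Q) = Σ p·log₁₀(p/q).
  0.202·log₁₀(0.202/0.419) = -0.06401
  0.156·log₁₀(0.156/0.117) = 0.01949
  0.415·log₁₀(0.415/0.113) = 0.23446
  0.136·log₁₀(0.136/0.083) = 0.02917
  0.091·log₁₀(0.091/0.268) = -0.04269
D(P‖Q) = 0.1764 dits.

0.1764 dits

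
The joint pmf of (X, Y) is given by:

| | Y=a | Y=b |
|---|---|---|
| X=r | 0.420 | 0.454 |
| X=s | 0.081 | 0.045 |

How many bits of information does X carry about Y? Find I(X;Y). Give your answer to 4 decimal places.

0.0085 bits

Marginals: p(X) = (0.8740, 0.1260), p(Y) = (0.5010, 0.4990).
I(X;Y) = H(X) + H(Y) − H(X,Y).
H(X) = 0.5464, H(Y) = 1.0000, H(X,Y) = 1.5379.
I(X;Y) = 0.5464 + 1.0000 − 1.5379 = 0.0085 bits.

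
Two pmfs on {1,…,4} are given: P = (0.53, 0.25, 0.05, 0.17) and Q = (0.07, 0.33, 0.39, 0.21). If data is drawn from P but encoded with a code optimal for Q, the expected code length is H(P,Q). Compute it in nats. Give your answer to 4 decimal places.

1.9990 nats

H(P,Q) = −Σ p·ln q.
  −0.53·ln(0.07) = 1.40941
  −0.25·ln(0.33) = 0.27717
  −0.05·ln(0.39) = 0.04708
  −0.17·ln(0.21) = 0.26531
H(P,Q) = 1.9990 nats.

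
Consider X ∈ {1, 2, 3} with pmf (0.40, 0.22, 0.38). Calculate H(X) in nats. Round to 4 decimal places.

1.0673 nats

H(X) = −Σ p·ln p.
  −(0.40)·ln(0.40) = 0.36652
  −(0.22)·ln(0.22) = 0.33311
  −(0.38)·ln(0.38) = 0.36768
Sum: 0.36652 + 0.33311 + 0.36768 = 1.0673 nats.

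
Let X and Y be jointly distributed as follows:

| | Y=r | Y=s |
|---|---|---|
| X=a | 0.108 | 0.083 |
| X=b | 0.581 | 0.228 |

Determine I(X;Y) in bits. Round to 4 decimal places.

Marginals: p(X) = (0.1910, 0.8090), p(Y) = (0.6890, 0.3110).
I(X;Y) = H(X) + H(Y) − H(X,Y).
H(X) = 0.7036, H(Y) = 0.8943, H(X,Y) = 1.5863.
I(X;Y) = 0.7036 + 0.8943 − 1.5863 = 0.0116 bits.

0.0116 bits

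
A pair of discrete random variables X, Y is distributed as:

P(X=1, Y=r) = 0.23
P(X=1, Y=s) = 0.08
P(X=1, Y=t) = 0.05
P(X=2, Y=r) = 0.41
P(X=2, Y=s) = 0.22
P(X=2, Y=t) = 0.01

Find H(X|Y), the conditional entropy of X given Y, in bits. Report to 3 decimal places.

Marginals: p(X) = (0.3600, 0.6400), p(Y) = (0.6400, 0.3000, 0.0600).
H(X|Y) = Σ p(Y) · H(X|Y=·).
  Y=r: p=0.6400, H(X|Y=r) = 0.9422
  Y=s: p=0.3000, H(X|Y=s) = 0.8366
  Y=t: p=0.0600, H(X|Y=t) = 0.6500
Weighted sum = 0.893 bits.

0.893 bits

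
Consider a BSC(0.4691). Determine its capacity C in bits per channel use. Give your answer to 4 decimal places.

0.0028 bits

Binary symmetric channel: C = 1 − h₂(ε) where h₂ is the binary entropy function.
h₂(0.4691) = −0.4691·log₂0.4691 − 0.5309·log₂0.5309 = 0.9972.
C = 1 − 0.9972 = 0.0028 bits per channel use.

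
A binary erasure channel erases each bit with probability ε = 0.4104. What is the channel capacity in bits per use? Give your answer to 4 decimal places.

0.5896 bits

Binary erasure channel: capacity C = 1 − ε.
C = 1 − 0.4104 = 0.5896 bits per channel use.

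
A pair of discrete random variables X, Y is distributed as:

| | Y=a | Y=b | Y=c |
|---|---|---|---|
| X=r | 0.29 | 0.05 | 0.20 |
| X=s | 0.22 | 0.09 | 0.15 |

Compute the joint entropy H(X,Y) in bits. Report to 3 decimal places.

H(X,Y) = −Σ p(x,y)·log₂ p(x,y) over all 6 cells.
  cell (r,a): −0.29·log₂0.29 = 0.5179
  cell (r,b): −0.05·log₂0.05 = 0.2161
  cell (r,c): −0.20·log₂0.20 = 0.4644
  cell (s,a): −0.22·log₂0.22 = 0.4806
  cell (s,b): −0.09·log₂0.09 = 0.3127
  cell (s,c): −0.15·log₂0.15 = 0.4105
Sum = 2.402 bits.

2.402 bits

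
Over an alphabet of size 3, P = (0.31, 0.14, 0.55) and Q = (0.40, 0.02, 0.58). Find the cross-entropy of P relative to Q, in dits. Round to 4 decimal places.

0.4913 dits

H(P,Q) = −Σ p·log₁₀ q.
  −0.31·log₁₀(0.40) = 0.12336
  −0.14·log₁₀(0.02) = 0.23786
  −0.55·log₁₀(0.58) = 0.13011
H(P,Q) = 0.4913 dits.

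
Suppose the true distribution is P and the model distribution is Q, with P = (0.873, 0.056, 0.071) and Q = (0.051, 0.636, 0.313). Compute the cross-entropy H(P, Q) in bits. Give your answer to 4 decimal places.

H(P,Q) = −Σ p·log₂ q.
  −0.873·log₂(0.051) = 3.74810
  −0.056·log₂(0.636) = 0.03656
  −0.071·log₂(0.313) = 0.11898
H(P,Q) = 3.9036 bits.

3.9036 bits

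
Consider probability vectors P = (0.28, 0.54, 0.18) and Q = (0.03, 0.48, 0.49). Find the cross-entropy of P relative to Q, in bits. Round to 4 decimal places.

2.1735 bits

H(P,Q) = −Σ p·log₂ q.
  −0.28·log₂(0.03) = 1.41649
  −0.54·log₂(0.48) = 0.57180
  −0.18·log₂(0.49) = 0.18525
H(P,Q) = 2.1735 bits.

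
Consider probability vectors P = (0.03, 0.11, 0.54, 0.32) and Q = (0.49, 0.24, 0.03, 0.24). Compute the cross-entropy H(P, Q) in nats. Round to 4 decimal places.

H(P,Q) = −Σ p·ln q.
  −0.03·ln(0.49) = 0.02140
  −0.11·ln(0.24) = 0.15698
  −0.54·ln(0.03) = 1.89354
  −0.32·ln(0.24) = 0.45668
H(P,Q) = 2.5286 nats.

2.5286 nats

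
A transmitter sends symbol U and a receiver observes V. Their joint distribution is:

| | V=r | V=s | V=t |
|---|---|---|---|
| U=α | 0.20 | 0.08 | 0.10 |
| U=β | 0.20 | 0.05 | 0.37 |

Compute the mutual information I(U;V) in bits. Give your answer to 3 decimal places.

0.082 bits

Marginals: p(U) = (0.3800, 0.6200), p(V) = (0.4000, 0.1300, 0.4700).
I(U;V) = H(U) + H(V) − H(U,V).
H(U) = 0.9580, H(V) = 1.4234, H(U,V) = 2.2993.
I(U;V) = 0.9580 + 1.4234 − 2.2993 = 0.082 bits.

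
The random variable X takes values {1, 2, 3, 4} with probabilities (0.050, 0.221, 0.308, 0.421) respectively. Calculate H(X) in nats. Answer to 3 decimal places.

H(X) = −Σ p·ln p.
  −(0.050)·ln(0.050) = 0.1498
  −(0.221)·ln(0.221) = 0.3336
  −(0.308)·ln(0.308) = 0.3627
  −(0.421)·ln(0.421) = 0.3642
Sum: 0.1498 + 0.3336 + 0.3627 + 0.3642 = 1.210 nats.

1.210 nats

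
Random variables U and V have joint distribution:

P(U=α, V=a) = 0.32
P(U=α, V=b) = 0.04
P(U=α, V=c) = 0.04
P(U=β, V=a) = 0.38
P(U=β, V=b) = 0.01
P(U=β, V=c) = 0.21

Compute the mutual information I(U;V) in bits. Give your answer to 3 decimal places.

0.080 bits

Marginals: p(U) = (0.4000, 0.6000), p(V) = (0.7000, 0.0500, 0.2500).
I(U;V) = Σ p(x,y)·log₂[p(x,y)/(p(x)p(y))].
  (α,a): 0.32·log₂(1.1429) = 0.0616
  (α,b): 0.04·log₂(2.0000) = 0.0400
  (α,c): 0.04·log₂(0.4000) = -0.0529
  (β,a): 0.38·log₂(0.9048) = -0.0549
  (β,b): 0.01·log₂(0.3333) = -0.0158
  (β,c): 0.21·log₂(1.4000) = 0.1019
Sum = 0.080 bits.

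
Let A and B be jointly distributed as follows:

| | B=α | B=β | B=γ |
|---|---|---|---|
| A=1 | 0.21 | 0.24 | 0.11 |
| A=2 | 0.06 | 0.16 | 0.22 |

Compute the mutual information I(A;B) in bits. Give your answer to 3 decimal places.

Marginals: p(A) = (0.5600, 0.4400), p(B) = (0.2700, 0.4000, 0.3300).
I(A;B) = Σ p(x,y)·log₂[p(x,y)/(p(x)p(y))].
  (1,α): 0.21·log₂(1.3889) = 0.0995
  (1,β): 0.24·log₂(1.0714) = 0.0239
  (1,γ): 0.11·log₂(0.5952) = -0.0823
  (2,α): 0.06·log₂(0.5051) = -0.0591
  (2,β): 0.16·log₂(0.9091) = -0.0220
  (2,γ): 0.22·log₂(1.5152) = 0.1319
Sum = 0.092 bits.

0.092 bits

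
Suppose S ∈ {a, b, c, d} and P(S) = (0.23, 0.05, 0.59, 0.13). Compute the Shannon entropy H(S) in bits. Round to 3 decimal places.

1.536 bits

H(S) = −Σ p·log₂ p.
  −(0.23)·log₂(0.23) = 0.4877
  −(0.05)·log₂(0.05) = 0.2161
  −(0.59)·log₂(0.59) = 0.4491
  −(0.13)·log₂(0.13) = 0.3826
Sum: 0.4877 + 0.2161 + 0.4491 + 0.3826 = 1.536 bits.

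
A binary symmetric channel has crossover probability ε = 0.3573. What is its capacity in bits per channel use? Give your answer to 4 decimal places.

Binary symmetric channel: C = 1 − h₂(ε) where h₂ is the binary entropy function.
h₂(0.3573) = −0.3573·log₂0.3573 − 0.6427·log₂0.6427 = 0.9404.
C = 1 − 0.9404 = 0.0596 bits per channel use.

0.0596 bits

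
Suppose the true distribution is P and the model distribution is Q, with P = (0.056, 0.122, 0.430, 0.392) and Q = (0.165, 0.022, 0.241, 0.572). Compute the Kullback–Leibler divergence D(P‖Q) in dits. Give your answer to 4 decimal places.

D(P‖Q) = Σ p·log₁₀(p/q).
  0.056·log₁₀(0.056/0.165) = -0.02628
  0.122·log₁₀(0.122/0.022) = 0.09076
  0.430·log₁₀(0.430/0.241) = 0.10812
  0.392·log₁₀(0.392/0.572) = -0.06433
D(P‖Q) = 0.1083 dits.

0.1083 dits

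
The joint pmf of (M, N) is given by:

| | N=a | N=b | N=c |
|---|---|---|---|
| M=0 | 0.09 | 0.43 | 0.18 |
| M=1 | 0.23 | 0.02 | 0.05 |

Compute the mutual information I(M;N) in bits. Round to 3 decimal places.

Marginals: p(M) = (0.7000, 0.3000), p(N) = (0.3200, 0.4500, 0.2300).
I(M;N) = Σ p(x,y)·log₂[p(x,y)/(p(x)p(y))].
  (0,a): 0.09·log₂(0.4018) = -0.1184
  (0,b): 0.43·log₂(1.3651) = 0.1931
  (0,c): 0.18·log₂(1.1180) = 0.0290
  (1,a): 0.23·log₂(2.3958) = 0.2899
  (1,b): 0.02·log₂(0.1481) = -0.0551
  (1,c): 0.05·log₂(0.7246) = -0.0232
Sum = 0.315 bits.

0.315 bits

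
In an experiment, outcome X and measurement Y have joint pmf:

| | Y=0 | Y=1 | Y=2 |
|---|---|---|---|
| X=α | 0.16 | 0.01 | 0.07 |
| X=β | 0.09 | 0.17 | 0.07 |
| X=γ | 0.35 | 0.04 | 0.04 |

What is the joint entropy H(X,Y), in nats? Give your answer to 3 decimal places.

H(X,Y) = −Σ p(x,y)·ln p(x,y) over all 9 cells.
  cell (α,0): −0.16·ln0.16 = 0.2932
  cell (α,1): −0.01·ln0.01 = 0.0461
  cell (α,2): −0.07·ln0.07 = 0.1861
  cell (β,0): −0.09·ln0.09 = 0.2167
  cell (β,1): −0.17·ln0.17 = 0.3012
  cell (β,2): −0.07·ln0.07 = 0.1861
  cell (γ,0): −0.35·ln0.35 = 0.3674
  cell (γ,1): −0.04·ln0.04 = 0.1288
  cell (γ,2): −0.04·ln0.04 = 0.1288
Sum = 1.854 nats.

1.854 nats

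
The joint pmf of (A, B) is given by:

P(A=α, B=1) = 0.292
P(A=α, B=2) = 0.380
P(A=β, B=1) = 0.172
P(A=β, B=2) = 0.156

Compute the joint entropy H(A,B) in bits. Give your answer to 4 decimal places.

H(A,B) = −Σ p(x,y)·log₂ p(x,y) over all 4 cells.
  cell (α,1): −0.292·log₂0.292 = 0.51858
  cell (α,2): −0.380·log₂0.380 = 0.53045
  cell (β,1): −0.172·log₂0.172 = 0.43680
  cell (β,2): −0.156·log₂0.156 = 0.41814
Sum = 1.9040 bits.

1.9040 bits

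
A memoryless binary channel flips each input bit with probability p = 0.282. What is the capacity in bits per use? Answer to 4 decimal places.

0.1418 bits

Binary symmetric channel: C = 1 − h₂(ε) where h₂ is the binary entropy function.
h₂(0.282) = −0.282·log₂0.282 − 0.718·log₂0.718 = 0.8582.
C = 1 − 0.8582 = 0.1418 bits per channel use.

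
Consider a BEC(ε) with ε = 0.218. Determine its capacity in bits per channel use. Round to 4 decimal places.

0.7820 bits

Binary erasure channel: capacity C = 1 − ε.
C = 1 − 0.218 = 0.7820 bits per channel use.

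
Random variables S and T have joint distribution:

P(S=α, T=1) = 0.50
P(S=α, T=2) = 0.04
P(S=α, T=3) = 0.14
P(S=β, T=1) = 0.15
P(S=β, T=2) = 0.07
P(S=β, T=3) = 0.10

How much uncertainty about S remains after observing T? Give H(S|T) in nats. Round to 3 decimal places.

0.586 nats

Chain rule: H(S|T) = H(S,T) − H(T).
Marginals: p(S) = (0.6800, 0.3200), p(T) = (0.6500, 0.1100, 0.2400).
H(S,T) = 1.4516 nats; H(T) = 0.8653 nats.
H(S|T) = 1.4516 − 0.8653 = 0.586 nats.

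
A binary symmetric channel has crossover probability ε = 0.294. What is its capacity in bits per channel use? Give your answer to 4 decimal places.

0.1262 bits

Binary symmetric channel: C = 1 − h₂(ε) where h₂ is the binary entropy function.
h₂(0.294) = −0.294·log₂0.294 − 0.706·log₂0.706 = 0.8738.
C = 1 − 0.8738 = 0.1262 bits per channel use.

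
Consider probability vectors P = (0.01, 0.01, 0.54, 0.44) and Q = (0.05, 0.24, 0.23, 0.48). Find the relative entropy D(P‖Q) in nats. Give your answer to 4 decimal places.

D(P‖Q) = Σ p·ln(p/q).
  0.01·ln(0.01/0.05) = -0.01609
  0.01·ln(0.01/0.24) = -0.03178
  0.54·ln(0.54/0.23) = 0.46088
  0.44·ln(0.44/0.48) = -0.03829
D(P‖Q) = 0.3747 nats.

0.3747 nats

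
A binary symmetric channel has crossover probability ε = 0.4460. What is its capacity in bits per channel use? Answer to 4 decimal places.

0.0084 bits

Binary symmetric channel: C = 1 − h₂(ε) where h₂ is the binary entropy function.
h₂(0.4460) = −0.4460·log₂0.4460 − 0.5540·log₂0.5540 = 0.9916.
C = 1 − 0.9916 = 0.0084 bits per channel use.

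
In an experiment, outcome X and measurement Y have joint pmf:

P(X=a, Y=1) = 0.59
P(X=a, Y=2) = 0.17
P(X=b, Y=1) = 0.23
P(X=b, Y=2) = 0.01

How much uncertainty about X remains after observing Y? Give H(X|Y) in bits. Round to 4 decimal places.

0.7577 bits

Marginals: p(X) = (0.7600, 0.2400), p(Y) = (0.8200, 0.1800).
H(X|Y) = Σ p(Y) · H(X|Y=·).
  Y=1: p=0.8200, H(X|Y=1) = 0.8561
  Y=2: p=0.1800, H(X|Y=2) = 0.3095
Weighted sum = 0.7577 bits.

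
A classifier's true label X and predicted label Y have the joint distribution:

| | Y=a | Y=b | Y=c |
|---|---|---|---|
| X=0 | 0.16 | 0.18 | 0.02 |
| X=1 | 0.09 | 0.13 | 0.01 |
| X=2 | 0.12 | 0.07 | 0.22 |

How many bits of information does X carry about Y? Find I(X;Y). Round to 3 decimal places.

0.248 bits

Marginals: p(X) = (0.3600, 0.2300, 0.4100), p(Y) = (0.3700, 0.3800, 0.2500).
I(X;Y) = H(X) + H(Y) − H(X,Y).
H(X) = 1.5457, H(Y) = 1.5612, H(X,Y) = 2.8591.
I(X;Y) = 1.5457 + 1.5612 − 2.8591 = 0.248 bits.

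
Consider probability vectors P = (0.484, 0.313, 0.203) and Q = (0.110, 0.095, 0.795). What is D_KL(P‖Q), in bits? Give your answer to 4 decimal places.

1.1732 bits

D(P‖Q) = Σ p·log₂(p/q).
  0.484·log₂(0.484/0.110) = 1.03455
  0.313·log₂(0.313/0.095) = 0.53841
  0.203·log₂(0.203/0.795) = -0.39980
D(P‖Q) = 1.1732 bits.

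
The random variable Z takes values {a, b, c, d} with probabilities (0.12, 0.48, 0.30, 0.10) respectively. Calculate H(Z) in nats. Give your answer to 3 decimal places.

H(Z) = −Σ p·ln p.
  −(0.12)·ln(0.12) = 0.2544
  −(0.48)·ln(0.48) = 0.3523
  −(0.30)·ln(0.30) = 0.3612
  −(0.10)·ln(0.10) = 0.2303
Sum: 0.2544 + 0.3523 + 0.3612 + 0.2303 = 1.198 nats.

1.198 nats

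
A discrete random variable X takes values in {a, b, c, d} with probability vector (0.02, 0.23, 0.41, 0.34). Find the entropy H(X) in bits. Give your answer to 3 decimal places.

1.657 bits

H(X) = −Σ p·log₂ p.
  −(0.02)·log₂(0.02) = 0.1129
  −(0.23)·log₂(0.23) = 0.4877
  −(0.41)·log₂(0.41) = 0.5274
  −(0.34)·log₂(0.34) = 0.5292
Sum: 0.1129 + 0.4877 + 0.5274 + 0.5292 = 1.657 bits.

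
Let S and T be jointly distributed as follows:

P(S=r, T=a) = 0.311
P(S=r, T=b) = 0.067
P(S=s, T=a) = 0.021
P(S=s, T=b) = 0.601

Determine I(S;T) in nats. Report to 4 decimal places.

0.3672 nats

Marginals: p(S) = (0.3780, 0.6220), p(T) = (0.3320, 0.6680).
I(S;T) = Σ p(x,y)·ln[p(x,y)/(p(x)p(y))].
  (r,a): 0.311·ln(2.4782) = 0.28224
  (r,b): 0.067·ln(0.2653) = -0.08889
  (s,a): 0.021·ln(0.1017) = -0.04800
  (s,b): 0.601·ln(1.4465) = 0.22184
Sum = 0.3672 nats.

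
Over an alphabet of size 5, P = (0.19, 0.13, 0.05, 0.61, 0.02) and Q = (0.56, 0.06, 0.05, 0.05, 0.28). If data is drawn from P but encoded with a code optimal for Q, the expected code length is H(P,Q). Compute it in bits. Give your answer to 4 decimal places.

3.5758 bits

H(P,Q) = −Σ p·log₂ q.
  −0.19·log₂(0.56) = 0.15894
  −0.13·log₂(0.06) = 0.52766
  −0.05·log₂(0.05) = 0.21610
  −0.61·log₂(0.05) = 2.63638
  −0.02·log₂(0.28) = 0.03673
H(P,Q) = 3.5758 bits.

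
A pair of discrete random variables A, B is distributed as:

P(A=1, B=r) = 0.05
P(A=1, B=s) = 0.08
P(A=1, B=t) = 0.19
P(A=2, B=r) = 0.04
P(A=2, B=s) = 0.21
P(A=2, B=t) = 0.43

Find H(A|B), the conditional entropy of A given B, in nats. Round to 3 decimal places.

0.615 nats

Marginals: p(A) = (0.3200, 0.6800), p(B) = (0.0900, 0.2900, 0.6200).
H(A|B) = Σ p(B) · H(A|B=·).
  B=r: p=0.0900, H(A|B=r) = 0.6870
  B=s: p=0.2900, H(A|B=s) = 0.5890
  B=t: p=0.6200, H(A|B=t) = 0.6162
Weighted sum = 0.615 nats.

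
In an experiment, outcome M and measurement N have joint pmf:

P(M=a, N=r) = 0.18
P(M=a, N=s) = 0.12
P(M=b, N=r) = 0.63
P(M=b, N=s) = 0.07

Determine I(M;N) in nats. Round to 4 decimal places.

0.0568 nats

Marginals: p(M) = (0.3000, 0.7000), p(N) = (0.8100, 0.1900).
I(M;N) = H(M) + H(N) − H(M,N).
H(M) = 0.6109, H(N) = 0.4862, H(M,N) = 1.0403.
I(M;N) = 0.6109 + 0.4862 − 1.0403 = 0.0568 nats.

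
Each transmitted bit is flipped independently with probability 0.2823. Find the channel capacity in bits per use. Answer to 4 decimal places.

Binary symmetric channel: C = 1 − h₂(ε) where h₂ is the binary entropy function.
h₂(0.2823) = −0.2823·log₂0.2823 − 0.7177·log₂0.7177 = 0.8586.
C = 1 − 0.8586 = 0.1414 bits per channel use.

0.1414 bits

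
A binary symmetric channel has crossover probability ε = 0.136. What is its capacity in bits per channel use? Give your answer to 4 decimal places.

Binary symmetric channel: C = 1 − h₂(ε) where h₂ is the binary entropy function.
h₂(0.136) = −0.136·log₂0.136 − 0.864·log₂0.864 = 0.5737.
C = 1 − 0.5737 = 0.4263 bits per channel use.

0.4263 bits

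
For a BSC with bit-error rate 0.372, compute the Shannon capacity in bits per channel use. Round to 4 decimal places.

0.0478 bits

Binary symmetric channel: C = 1 − h₂(ε) where h₂ is the binary entropy function.
h₂(0.372) = −0.372·log₂0.372 − 0.628·log₂0.628 = 0.9522.
C = 1 − 0.9522 = 0.0478 bits per channel use.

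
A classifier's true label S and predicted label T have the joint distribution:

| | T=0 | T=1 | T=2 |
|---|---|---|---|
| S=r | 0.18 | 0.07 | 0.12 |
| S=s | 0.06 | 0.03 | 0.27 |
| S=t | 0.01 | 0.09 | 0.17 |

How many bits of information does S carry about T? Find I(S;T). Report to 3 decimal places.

0.195 bits

Marginals: p(S) = (0.3700, 0.3600, 0.2700), p(T) = (0.2500, 0.1900, 0.5600).
I(S;T) = Σ p(x,y)·log₂[p(x,y)/(p(x)p(y))].
  (r,0): 0.18·log₂(1.9459) = 0.1729
  (r,1): 0.07·log₂(0.9957) = -0.0004
  (r,2): 0.12·log₂(0.5792) = -0.0946
  (s,0): 0.06·log₂(0.6667) = -0.0351
  (s,1): 0.03·log₂(0.4386) = -0.0357
  (s,2): 0.27·log₂(1.3393) = 0.1138
  (t,0): 0.01·log₂(0.1481) = -0.0275
  (t,1): 0.09·log₂(1.7544) = 0.0730
  (t,2): 0.17·log₂(1.1243) = 0.0287
Sum = 0.195 bits.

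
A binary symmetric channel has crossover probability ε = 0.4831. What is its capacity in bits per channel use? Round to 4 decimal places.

Binary symmetric channel: C = 1 − h₂(ε) where h₂ is the binary entropy function.
h₂(0.4831) = −0.4831·log₂0.4831 − 0.5169·log₂0.5169 = 0.9992.
C = 1 − 0.9992 = 0.0008 bits per channel use.

0.0008 bits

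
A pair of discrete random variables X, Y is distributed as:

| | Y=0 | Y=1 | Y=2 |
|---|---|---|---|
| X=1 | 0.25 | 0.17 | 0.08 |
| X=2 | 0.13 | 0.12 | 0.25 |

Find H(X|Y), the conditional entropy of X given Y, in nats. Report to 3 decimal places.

Chain rule: H(X|Y) = H(X,Y) − H(Y).
Marginals: p(X) = (0.5000, 0.5000), p(Y) = (0.3800, 0.2900, 0.3300).
H(X,Y) = 1.7161 nats; H(Y) = 1.0925 nats.
H(X|Y) = 1.7161 − 1.0925 = 0.624 nats.

0.624 nats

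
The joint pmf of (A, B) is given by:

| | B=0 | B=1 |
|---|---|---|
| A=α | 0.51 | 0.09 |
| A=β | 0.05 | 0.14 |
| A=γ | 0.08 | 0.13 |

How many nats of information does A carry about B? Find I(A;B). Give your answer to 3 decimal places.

0.151 nats

Marginals: p(A) = (0.6000, 0.1900, 0.2100), p(B) = (0.6400, 0.3600).
I(A;B) = Σ p(x,y)·ln[p(x,y)/(p(x)p(y))].
  (α,0): 0.51·ln(1.3281) = 0.1447
  (α,1): 0.09·ln(0.4167) = -0.0788
  (β,0): 0.05·ln(0.4112) = -0.0444
  (β,1): 0.14·ln(2.0468) = 0.1003
  (γ,0): 0.08·ln(0.5952) = -0.0415
  (γ,1): 0.13·ln(1.7196) = 0.0705
Sum = 0.151 nats.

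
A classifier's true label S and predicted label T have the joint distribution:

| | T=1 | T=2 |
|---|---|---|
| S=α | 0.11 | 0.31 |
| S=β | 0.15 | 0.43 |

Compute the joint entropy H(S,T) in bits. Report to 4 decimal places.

H(S,T) = −Σ p(x,y)·log₂ p(x,y) over all 4 cells.
  cell (α,1): −0.11·log₂0.11 = 0.35029
  cell (α,2): −0.31·log₂0.31 = 0.52379
  cell (β,1): −0.15·log₂0.15 = 0.41054
  cell (β,2): −0.43·log₂0.43 = 0.52356
Sum = 1.8082 bits.

1.8082 bits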